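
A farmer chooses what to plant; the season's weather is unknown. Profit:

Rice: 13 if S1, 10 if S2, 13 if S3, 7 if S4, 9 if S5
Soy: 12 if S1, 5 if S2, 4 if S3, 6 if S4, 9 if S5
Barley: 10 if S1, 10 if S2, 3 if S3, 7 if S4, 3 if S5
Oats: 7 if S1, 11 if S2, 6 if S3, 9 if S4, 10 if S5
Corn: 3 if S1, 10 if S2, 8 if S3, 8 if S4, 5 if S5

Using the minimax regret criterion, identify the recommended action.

Column bests: S1=13, S2=11, S3=13, S4=9, S5=10.
Rice regrets: 0, 1, 0, 2, 1 → max 2
Soy regrets: 1, 6, 9, 3, 1 → max 9
Barley regrets: 3, 1, 10, 2, 7 → max 10
Oats regrets: 6, 0, 7, 0, 0 → max 7
Corn regrets: 10, 1, 5, 1, 5 → max 10
Smallest max regret = 2 → Rice.

Rice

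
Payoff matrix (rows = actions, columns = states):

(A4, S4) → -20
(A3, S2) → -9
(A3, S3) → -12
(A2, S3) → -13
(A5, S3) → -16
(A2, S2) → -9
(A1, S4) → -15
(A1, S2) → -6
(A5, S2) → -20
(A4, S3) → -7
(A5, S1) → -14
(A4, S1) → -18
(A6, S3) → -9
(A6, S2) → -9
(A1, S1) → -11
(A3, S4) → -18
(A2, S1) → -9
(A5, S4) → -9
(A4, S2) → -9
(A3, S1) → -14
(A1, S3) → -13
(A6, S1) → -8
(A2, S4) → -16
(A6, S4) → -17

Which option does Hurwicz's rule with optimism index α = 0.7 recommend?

A1: 0.7·(-6) + 0.3·(-15) = -8.7
A2: 0.7·(-9) + 0.3·(-16) = -11.1
A3: 0.7·(-9) + 0.3·(-18) = -11.7
A4: 0.7·(-7) + 0.3·(-20) = -10.9
A5: 0.7·(-9) + 0.3·(-20) = -12.3
A6: 0.7·(-8) + 0.3·(-17) = -10.7
Highest Hurwicz score = -8.7 → A1.

A1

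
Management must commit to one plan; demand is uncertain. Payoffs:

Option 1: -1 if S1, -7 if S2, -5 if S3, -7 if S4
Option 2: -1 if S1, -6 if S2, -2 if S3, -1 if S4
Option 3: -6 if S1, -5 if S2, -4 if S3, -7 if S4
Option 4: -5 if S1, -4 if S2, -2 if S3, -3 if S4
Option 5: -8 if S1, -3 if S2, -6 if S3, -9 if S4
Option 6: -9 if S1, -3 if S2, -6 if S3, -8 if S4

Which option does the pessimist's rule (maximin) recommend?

Option 4

Row minima: Option 1=-7, Option 2=-6, Option 3=-7, Option 4=-5, Option 5=-9, Option 6=-9
Best worst-case = -5 → Option 4.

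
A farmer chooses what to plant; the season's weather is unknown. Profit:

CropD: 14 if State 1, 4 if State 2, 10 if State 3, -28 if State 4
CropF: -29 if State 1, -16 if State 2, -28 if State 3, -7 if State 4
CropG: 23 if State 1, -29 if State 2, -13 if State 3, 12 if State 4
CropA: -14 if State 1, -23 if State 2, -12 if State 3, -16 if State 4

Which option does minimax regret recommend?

Column bests: State 1=23, State 2=4, State 3=10, State 4=12.
CropD regrets: 9, 0, 0, 40 → max 40
CropF regrets: 52, 20, 38, 19 → max 52
CropG regrets: 0, 33, 23, 0 → max 33
CropA regrets: 37, 27, 22, 28 → max 37
Smallest max regret = 33 → CropG.

CropG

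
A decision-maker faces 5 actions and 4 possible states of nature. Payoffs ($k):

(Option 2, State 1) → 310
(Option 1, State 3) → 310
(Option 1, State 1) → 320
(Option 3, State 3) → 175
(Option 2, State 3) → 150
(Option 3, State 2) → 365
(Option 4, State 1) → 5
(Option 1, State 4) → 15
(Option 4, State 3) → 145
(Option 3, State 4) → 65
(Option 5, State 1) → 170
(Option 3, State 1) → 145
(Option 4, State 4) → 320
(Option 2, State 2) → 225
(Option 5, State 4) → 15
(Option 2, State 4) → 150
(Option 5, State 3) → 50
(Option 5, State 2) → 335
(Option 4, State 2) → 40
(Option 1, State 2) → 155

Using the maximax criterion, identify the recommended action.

Row maxima: Option 1=320, Option 2=310, Option 3=365, Option 4=320, Option 5=335
Best best-case = 365 → Option 3.

Option 3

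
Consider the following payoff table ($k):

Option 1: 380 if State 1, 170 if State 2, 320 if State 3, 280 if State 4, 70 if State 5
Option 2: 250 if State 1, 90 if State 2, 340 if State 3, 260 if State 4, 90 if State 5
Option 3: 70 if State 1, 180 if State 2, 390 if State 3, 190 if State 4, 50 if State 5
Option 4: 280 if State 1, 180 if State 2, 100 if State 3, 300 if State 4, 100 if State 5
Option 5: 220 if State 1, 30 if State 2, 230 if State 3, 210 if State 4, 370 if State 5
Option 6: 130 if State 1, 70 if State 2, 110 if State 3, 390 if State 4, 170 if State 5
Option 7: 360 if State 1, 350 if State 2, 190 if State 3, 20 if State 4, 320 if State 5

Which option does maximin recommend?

Row minima: Option 1=70, Option 2=90, Option 3=50, Option 4=100, Option 5=30, Option 6=70, Option 7=20
Best worst-case = 100 → Option 4.

Option 4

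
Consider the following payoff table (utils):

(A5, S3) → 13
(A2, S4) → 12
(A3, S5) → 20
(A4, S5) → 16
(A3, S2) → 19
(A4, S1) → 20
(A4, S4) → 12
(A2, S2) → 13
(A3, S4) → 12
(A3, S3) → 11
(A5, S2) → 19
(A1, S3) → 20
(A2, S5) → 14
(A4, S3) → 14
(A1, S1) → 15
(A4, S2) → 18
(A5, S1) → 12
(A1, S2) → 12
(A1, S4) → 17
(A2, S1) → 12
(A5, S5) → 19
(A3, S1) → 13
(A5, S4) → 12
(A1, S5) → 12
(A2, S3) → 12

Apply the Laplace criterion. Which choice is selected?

A4

Row averages: A1=15.2, A2=12.6, A3=15, A4=16, A5=15
Highest average = 16 → A4.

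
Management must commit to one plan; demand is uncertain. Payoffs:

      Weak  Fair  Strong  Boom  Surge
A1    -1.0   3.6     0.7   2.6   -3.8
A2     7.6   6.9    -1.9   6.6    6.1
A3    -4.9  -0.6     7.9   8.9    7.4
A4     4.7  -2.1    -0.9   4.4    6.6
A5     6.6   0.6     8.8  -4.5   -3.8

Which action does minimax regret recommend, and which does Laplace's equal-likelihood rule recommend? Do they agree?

minimax regret → A4; laplace → A2 (disagree)

Column bests: Weak=7.6, Fair=6.9, Strong=8.8, Boom=8.9, Surge=7.4.
A1 regrets: 8.6, 3.3, 8.1, 6.3, 11.2 → max 11.2
A2 regrets: 0.0, 0.0, 10.7, 2.3, 1.3 → max 10.7
A3 regrets: 12.5, 7.5, 0.9, 0.0, 0.0 → max 12.5
A4 regrets: 2.9, 9.0, 9.7, 4.5, 0.8 → max 9.7
A5 regrets: 1.0, 6.3, 0.0, 13.4, 11.2 → max 13.4
Smallest max regret = 9.7 → A4.
Row averages: A1=0.42, A2=5.06, A3=3.74, A4=2.54, A5=1.54
Highest average = 5.06 → A2.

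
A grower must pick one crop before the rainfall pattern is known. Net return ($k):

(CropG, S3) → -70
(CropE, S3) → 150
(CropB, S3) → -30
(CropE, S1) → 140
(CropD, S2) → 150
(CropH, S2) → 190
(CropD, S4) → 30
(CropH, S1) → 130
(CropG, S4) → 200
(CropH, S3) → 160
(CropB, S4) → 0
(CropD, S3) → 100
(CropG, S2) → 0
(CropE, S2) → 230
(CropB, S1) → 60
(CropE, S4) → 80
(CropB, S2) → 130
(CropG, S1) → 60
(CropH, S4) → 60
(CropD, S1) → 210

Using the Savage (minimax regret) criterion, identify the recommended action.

CropE

Column bests: S1=210, S2=230, S3=160, S4=200.
CropD regrets: 0, 80, 60, 170 → max 170
CropE regrets: 70, 0, 10, 120 → max 120
CropB regrets: 150, 100, 190, 200 → max 200
CropH regrets: 80, 40, 0, 140 → max 140
CropG regrets: 150, 230, 230, 0 → max 230
Smallest max regret = 120 → CropE.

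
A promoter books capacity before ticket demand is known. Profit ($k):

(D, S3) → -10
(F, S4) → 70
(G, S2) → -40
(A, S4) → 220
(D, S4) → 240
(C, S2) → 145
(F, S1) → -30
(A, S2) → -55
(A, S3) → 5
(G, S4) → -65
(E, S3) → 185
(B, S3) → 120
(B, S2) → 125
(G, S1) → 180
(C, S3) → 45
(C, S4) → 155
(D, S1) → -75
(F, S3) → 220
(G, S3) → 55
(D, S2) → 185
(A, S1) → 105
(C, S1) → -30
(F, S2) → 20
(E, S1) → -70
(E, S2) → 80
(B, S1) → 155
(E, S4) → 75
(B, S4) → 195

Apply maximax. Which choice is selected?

Row maxima: A=220, B=195, C=155, D=240, E=185, F=220, G=180
Best best-case = 240 → D.

D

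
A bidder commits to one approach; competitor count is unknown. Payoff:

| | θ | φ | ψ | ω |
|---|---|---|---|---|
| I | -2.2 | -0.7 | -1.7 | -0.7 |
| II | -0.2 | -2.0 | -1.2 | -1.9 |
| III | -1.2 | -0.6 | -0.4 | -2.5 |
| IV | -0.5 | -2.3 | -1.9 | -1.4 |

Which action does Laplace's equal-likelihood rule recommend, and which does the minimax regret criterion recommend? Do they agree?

Row averages: I=-1.325, II=-1.325, III=-1.175, IV=-1.525
Highest average = -1.175 → III.
Column bests: θ=-0.2, φ=-0.6, ψ=-0.4, ω=-0.7.
I regrets: 2.0, 0.1, 1.3, 0.0 → max 2.0
II regrets: 0.0, 1.4, 0.8, 1.2 → max 1.4
III regrets: 1.0, 0.0, 0.0, 1.8 → max 1.8
IV regrets: 0.3, 1.7, 1.5, 0.7 → max 1.7
Smallest max regret = 1.4 → II.

laplace → III; minimax regret → II (disagree)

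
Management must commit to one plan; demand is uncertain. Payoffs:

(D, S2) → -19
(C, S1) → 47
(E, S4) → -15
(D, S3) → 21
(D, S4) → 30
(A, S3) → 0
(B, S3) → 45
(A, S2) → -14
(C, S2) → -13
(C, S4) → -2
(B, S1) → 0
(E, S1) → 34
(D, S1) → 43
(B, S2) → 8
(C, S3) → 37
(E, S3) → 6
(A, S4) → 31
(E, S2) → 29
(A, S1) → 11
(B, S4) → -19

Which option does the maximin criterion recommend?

Row minima: A=-14, B=-19, C=-13, D=-19, E=-15
Best worst-case = -13 → C.

C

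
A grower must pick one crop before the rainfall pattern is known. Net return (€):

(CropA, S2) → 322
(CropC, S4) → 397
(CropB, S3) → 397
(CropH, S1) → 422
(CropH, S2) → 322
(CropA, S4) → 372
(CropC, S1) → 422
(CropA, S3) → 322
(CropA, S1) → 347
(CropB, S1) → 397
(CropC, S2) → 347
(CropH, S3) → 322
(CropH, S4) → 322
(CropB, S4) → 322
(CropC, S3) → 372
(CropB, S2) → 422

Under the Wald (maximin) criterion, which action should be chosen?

CropC

Row minima: CropC=347, CropB=322, CropH=322, CropA=322
Best worst-case = 347 → CropC.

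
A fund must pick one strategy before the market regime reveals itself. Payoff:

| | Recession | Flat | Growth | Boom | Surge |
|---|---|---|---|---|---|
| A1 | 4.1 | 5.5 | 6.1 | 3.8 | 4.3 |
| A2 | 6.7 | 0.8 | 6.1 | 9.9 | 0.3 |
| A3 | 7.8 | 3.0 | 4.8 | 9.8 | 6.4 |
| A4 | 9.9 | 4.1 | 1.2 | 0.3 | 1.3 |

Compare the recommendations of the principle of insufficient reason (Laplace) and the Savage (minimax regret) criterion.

laplace → A3; minimax regret → A3 (agree)

Row averages: A1=4.76, A2=4.76, A3=6.36, A4=3.36
Highest average = 6.36 → A3.
Column bests: Recession=9.9, Flat=5.5, Growth=6.1, Boom=9.9, Surge=6.4.
A1 regrets: 5.8, 0.0, 0.0, 6.1, 2.1 → max 6.1
A2 regrets: 3.2, 4.7, 0.0, 0.0, 6.1 → max 6.1
A3 regrets: 2.1, 2.5, 1.3, 0.1, 0.0 → max 2.5
A4 regrets: 0.0, 1.4, 4.9, 9.6, 5.1 → max 9.6
Smallest max regret = 2.5 → A3.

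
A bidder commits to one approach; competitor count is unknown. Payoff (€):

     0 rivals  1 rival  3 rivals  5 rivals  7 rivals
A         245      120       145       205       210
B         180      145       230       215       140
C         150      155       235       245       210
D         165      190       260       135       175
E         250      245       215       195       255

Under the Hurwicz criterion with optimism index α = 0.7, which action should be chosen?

E

A: 0.7·245 + 0.3·120 = 207.5
B: 0.7·230 + 0.3·140 = 203
C: 0.7·245 + 0.3·150 = 216.5
D: 0.7·260 + 0.3·135 = 222.5
E: 0.7·255 + 0.3·195 = 237
Highest Hurwicz score = 237 → E.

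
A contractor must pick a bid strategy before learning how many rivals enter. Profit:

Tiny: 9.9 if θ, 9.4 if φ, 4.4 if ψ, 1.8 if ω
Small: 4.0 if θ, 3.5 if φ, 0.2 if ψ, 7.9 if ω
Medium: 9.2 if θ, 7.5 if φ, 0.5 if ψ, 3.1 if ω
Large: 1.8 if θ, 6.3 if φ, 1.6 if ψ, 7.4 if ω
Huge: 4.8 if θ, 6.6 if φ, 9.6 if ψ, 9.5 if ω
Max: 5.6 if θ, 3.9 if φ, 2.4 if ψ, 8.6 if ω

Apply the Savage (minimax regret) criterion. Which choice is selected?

Column bests: θ=9.9, φ=9.4, ψ=9.6, ω=9.5.
Tiny regrets: 0.0, 0.0, 5.2, 7.7 → max 7.7
Small regrets: 5.9, 5.9, 9.4, 1.6 → max 9.4
Medium regrets: 0.7, 1.9, 9.1, 6.4 → max 9.1
Large regrets: 8.1, 3.1, 8.0, 2.1 → max 8.1
Huge regrets: 5.1, 2.8, 0.0, 0.0 → max 5.1
Max regrets: 4.3, 5.5, 7.2, 0.9 → max 7.2
Smallest max regret = 5.1 → Huge.

Huge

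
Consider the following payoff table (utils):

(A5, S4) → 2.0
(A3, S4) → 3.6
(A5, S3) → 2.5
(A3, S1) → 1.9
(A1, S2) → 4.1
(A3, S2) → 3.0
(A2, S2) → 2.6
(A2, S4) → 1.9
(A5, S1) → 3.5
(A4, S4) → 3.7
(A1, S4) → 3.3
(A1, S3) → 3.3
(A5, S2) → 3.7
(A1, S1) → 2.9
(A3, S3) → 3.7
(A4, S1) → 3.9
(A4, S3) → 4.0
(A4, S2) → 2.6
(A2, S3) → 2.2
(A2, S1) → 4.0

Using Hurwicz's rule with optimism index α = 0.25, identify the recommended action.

A1: 0.25·4.1 + 0.75·2.9 = 3.2
A2: 0.25·4.0 + 0.75·1.9 = 2.425
A3: 0.25·3.7 + 0.75·1.9 = 2.35
A4: 0.25·4.0 + 0.75·2.6 = 2.95
A5: 0.25·3.7 + 0.75·2.0 = 2.425
Highest Hurwicz score = 3.2 → A1.

A1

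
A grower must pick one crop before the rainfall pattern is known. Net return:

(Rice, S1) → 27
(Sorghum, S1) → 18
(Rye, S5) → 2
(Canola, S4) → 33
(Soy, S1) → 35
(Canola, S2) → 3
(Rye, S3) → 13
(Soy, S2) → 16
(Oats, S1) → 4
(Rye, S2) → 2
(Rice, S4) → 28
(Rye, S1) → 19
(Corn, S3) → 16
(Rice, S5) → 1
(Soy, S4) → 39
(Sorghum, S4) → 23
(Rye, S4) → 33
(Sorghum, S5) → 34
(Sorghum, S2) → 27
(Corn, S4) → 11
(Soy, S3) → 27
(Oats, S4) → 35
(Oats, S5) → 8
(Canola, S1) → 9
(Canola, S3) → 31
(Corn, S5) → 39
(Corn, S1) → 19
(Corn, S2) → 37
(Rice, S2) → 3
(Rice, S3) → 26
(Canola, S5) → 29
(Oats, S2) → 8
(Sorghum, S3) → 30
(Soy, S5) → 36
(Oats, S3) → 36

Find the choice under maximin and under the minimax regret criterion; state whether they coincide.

maximin → Sorghum; minimax regret → Sorghum (agree)

Row minima: Canola=3, Rice=1, Corn=11, Oats=4, Sorghum=18, Soy=16, Rye=2
Best worst-case = 18 → Sorghum.
Column bests: S1=35, S2=37, S3=36, S4=39, S5=39.
Canola regrets: 26, 34, 5, 6, 10 → max 34
Rice regrets: 8, 34, 10, 11, 38 → max 38
Corn regrets: 16, 0, 20, 28, 0 → max 28
Oats regrets: 31, 29, 0, 4, 31 → max 31
Sorghum regrets: 17, 10, 6, 16, 5 → max 17
Soy regrets: 0, 21, 9, 0, 3 → max 21
Rye regrets: 16, 35, 23, 6, 37 → max 37
Smallest max regret = 17 → Sorghum.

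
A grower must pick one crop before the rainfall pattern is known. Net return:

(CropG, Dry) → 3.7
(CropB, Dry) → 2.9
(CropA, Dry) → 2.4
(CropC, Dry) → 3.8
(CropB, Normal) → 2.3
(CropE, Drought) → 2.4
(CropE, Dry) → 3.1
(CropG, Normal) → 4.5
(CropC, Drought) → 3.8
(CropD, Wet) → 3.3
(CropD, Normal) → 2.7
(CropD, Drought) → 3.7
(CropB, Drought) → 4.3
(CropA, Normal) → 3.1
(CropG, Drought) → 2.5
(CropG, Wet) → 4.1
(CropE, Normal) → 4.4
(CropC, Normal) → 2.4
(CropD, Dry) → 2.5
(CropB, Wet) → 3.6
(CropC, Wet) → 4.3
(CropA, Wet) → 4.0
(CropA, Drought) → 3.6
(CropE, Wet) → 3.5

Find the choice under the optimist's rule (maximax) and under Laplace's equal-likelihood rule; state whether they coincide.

maximax → CropG; laplace → CropG (agree)

Row maxima: CropA=4.0, CropE=4.4, CropD=3.7, CropB=4.3, CropG=4.5, CropC=4.3
Best best-case = 4.5 → CropG.
Row averages: CropA=3.275, CropE=3.35, CropD=3.05, CropB=3.275, CropG=3.7, CropC=3.575
Highest average = 3.7 → CropG.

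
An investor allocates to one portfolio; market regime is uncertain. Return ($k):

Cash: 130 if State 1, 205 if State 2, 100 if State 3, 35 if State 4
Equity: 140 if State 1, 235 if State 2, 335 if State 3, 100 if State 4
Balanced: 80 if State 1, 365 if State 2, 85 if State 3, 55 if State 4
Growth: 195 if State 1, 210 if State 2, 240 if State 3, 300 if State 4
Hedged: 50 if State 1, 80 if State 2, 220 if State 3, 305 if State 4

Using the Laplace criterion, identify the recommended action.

Row averages: Cash=117.5, Equity=202.5, Balanced=146.25, Growth=236.25, Hedged=163.75
Highest average = 236.25 → Growth.

Growth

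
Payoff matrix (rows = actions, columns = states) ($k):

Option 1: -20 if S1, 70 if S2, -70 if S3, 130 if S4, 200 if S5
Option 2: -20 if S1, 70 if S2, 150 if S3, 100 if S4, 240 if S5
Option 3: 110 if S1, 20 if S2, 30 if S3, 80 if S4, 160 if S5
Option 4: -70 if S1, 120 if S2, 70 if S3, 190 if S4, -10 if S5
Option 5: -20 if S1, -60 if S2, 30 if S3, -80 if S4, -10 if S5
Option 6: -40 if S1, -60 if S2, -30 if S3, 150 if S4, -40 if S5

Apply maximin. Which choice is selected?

Row minima: Option 1=-70, Option 2=-20, Option 3=20, Option 4=-70, Option 5=-80, Option 6=-60
Best worst-case = 20 → Option 3.

Option 3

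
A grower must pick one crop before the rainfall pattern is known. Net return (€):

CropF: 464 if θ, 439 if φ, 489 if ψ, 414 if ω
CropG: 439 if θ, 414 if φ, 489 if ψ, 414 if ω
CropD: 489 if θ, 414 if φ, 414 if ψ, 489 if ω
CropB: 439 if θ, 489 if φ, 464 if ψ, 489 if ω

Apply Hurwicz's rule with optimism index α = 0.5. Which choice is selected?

CropB

CropF: 0.5·489 + 0.5·414 = 451.5
CropG: 0.5·489 + 0.5·414 = 451.5
CropD: 0.5·489 + 0.5·414 = 451.5
CropB: 0.5·489 + 0.5·439 = 464
Highest Hurwicz score = 464 → CropB.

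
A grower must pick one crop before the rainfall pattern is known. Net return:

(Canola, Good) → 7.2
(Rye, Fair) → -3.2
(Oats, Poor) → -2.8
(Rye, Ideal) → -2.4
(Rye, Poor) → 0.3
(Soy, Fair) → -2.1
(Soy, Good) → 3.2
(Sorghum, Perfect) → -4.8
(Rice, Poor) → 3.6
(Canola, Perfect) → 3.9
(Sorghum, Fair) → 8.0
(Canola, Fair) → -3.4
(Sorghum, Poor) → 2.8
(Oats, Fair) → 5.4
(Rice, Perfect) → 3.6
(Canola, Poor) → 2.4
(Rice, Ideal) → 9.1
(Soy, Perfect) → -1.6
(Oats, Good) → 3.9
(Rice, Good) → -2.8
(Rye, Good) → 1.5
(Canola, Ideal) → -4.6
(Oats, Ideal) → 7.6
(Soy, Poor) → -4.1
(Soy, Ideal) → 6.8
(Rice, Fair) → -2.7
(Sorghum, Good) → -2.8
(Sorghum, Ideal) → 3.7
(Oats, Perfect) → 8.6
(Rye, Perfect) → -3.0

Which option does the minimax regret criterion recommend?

Column bests: Poor=3.6, Fair=8.0, Good=7.2, Ideal=9.1, Perfect=8.6.
Rye regrets: 3.3, 11.2, 5.7, 11.5, 11.6 → max 11.6
Rice regrets: 0.0, 10.7, 10.0, 0.0, 5.0 → max 10.7
Sorghum regrets: 0.8, 0.0, 10.0, 5.4, 13.4 → max 13.4
Canola regrets: 1.2, 11.4, 0.0, 13.7, 4.7 → max 13.7
Oats regrets: 6.4, 2.6, 3.3, 1.5, 0.0 → max 6.4
Soy regrets: 7.7, 10.1, 4.0, 2.3, 10.2 → max 10.2
Smallest max regret = 6.4 → Oats.

Oats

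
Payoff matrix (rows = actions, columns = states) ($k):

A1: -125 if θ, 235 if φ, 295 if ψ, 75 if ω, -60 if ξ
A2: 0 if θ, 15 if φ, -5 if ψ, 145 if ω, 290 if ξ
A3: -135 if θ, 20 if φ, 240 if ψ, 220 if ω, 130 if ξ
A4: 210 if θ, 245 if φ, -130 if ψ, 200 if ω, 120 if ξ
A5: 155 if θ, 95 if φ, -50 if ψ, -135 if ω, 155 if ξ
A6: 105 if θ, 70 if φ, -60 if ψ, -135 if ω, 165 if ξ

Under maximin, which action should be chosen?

A2

Row minima: A1=-125, A2=-5, A3=-135, A4=-130, A5=-135, A6=-135
Best worst-case = -5 → A2.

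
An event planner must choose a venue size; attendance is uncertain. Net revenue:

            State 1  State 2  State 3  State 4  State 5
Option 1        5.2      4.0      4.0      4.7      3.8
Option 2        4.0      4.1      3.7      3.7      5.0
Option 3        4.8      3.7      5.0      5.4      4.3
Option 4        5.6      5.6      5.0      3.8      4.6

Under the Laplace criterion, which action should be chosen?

Row averages: Option 1=4.34, Option 2=4.1, Option 3=4.64, Option 4=4.92
Highest average = 4.92 → Option 4.

Option 4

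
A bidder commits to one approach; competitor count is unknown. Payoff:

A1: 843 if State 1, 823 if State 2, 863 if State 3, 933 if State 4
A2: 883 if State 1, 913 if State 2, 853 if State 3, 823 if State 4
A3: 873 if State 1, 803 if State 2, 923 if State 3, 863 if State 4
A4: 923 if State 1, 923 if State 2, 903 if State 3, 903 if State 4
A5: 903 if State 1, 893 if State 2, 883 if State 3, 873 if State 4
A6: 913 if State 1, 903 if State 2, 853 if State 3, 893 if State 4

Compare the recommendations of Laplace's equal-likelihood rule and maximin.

laplace → A4; maximin → A4 (agree)

Row averages: A1=865.5, A2=868, A3=865.5, A4=913, A5=888, A6=890.5
Highest average = 913 → A4.
Row minima: A1=823, A2=823, A3=803, A4=903, A5=873, A6=853
Best worst-case = 903 → A4.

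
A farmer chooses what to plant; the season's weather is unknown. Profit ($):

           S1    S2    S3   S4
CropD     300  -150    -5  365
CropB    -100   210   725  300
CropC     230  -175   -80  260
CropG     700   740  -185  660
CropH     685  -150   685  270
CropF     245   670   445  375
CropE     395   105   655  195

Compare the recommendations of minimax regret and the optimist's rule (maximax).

Column bests: S1=700, S2=740, S3=725, S4=660.
CropD regrets: 400, 890, 730, 295 → max 890
CropB regrets: 800, 530, 0, 360 → max 800
CropC regrets: 470, 915, 805, 400 → max 915
CropG regrets: 0, 0, 910, 0 → max 910
CropH regrets: 15, 890, 40, 390 → max 890
CropF regrets: 455, 70, 280, 285 → max 455
CropE regrets: 305, 635, 70, 465 → max 635
Smallest max regret = 455 → CropF.
Row maxima: CropD=365, CropB=725, CropC=260, CropG=740, CropH=685, CropF=670, CropE=655
Best best-case = 740 → CropG.

minimax regret → CropF; maximax → CropG (disagree)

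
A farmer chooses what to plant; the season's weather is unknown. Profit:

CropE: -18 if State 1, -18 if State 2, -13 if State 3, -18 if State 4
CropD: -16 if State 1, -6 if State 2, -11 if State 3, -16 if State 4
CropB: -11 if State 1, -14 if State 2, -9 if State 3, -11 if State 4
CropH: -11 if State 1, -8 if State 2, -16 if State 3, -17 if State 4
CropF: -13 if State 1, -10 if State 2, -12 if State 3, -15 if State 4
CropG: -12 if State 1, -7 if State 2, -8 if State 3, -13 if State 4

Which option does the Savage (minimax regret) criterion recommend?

Column bests: State 1=-11, State 2=-6, State 3=-8, State 4=-11.
CropE regrets: 7, 12, 5, 7 → max 12
CropD regrets: 5, 0, 3, 5 → max 5
CropB regrets: 0, 8, 1, 0 → max 8
CropH regrets: 0, 2, 8, 6 → max 8
CropF regrets: 2, 4, 4, 4 → max 4
CropG regrets: 1, 1, 0, 2 → max 2
Smallest max regret = 2 → CropG.

CropG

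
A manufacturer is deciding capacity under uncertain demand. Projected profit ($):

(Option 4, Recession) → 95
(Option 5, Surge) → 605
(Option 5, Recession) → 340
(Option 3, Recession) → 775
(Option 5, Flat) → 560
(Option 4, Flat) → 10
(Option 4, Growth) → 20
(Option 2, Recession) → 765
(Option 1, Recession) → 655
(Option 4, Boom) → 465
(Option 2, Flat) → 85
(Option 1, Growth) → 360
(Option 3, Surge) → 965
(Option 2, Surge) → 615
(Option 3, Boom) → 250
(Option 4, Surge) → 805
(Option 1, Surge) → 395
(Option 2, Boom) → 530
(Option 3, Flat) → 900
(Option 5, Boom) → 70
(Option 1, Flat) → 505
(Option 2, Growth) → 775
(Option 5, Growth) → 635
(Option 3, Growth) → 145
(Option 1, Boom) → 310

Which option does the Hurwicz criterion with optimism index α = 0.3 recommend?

Option 1

Option 1: 0.3·655 + 0.7·310 = 413.5
Option 2: 0.3·775 + 0.7·85 = 292
Option 3: 0.3·965 + 0.7·145 = 391
Option 4: 0.3·805 + 0.7·10 = 248.5
Option 5: 0.3·635 + 0.7·70 = 239.5
Highest Hurwicz score = 413.5 → Option 1.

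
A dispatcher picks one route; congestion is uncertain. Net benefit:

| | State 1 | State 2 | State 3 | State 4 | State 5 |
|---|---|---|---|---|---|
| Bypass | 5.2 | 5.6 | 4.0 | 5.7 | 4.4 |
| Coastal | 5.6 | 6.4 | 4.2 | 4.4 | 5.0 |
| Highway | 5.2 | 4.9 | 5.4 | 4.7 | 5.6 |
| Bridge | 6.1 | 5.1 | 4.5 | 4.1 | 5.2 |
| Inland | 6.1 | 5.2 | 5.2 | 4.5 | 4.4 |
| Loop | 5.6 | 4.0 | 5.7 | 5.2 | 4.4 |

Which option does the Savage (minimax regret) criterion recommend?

Inland

Column bests: State 1=6.1, State 2=6.4, State 3=5.7, State 4=5.7, State 5=5.6.
Bypass regrets: 0.9, 0.8, 1.7, 0.0, 1.2 → max 1.7
Coastal regrets: 0.5, 0.0, 1.5, 1.3, 0.6 → max 1.5
Highway regrets: 0.9, 1.5, 0.3, 1.0, 0.0 → max 1.5
Bridge regrets: 0.0, 1.3, 1.2, 1.6, 0.4 → max 1.6
Inland regrets: 0.0, 1.2, 0.5, 1.2, 1.2 → max 1.2
Loop regrets: 0.5, 2.4, 0.0, 0.5, 1.2 → max 2.4
Smallest max regret = 1.2 → Inland.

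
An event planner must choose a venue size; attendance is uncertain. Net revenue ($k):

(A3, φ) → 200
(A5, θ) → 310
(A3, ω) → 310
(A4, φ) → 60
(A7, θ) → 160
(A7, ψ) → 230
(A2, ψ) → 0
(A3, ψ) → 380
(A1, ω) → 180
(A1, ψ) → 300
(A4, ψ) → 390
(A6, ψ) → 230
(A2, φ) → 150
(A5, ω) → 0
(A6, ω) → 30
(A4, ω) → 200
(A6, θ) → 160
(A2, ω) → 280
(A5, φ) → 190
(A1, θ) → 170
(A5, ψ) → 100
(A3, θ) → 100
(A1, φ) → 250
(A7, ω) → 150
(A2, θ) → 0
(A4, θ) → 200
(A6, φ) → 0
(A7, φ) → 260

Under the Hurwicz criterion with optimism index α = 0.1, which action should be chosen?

A1

A1: 0.1·300 + 0.9·170 = 183
A2: 0.1·280 + 0.9·0 = 28
A3: 0.1·380 + 0.9·100 = 128
A4: 0.1·390 + 0.9·60 = 93
A5: 0.1·310 + 0.9·0 = 31
A6: 0.1·230 + 0.9·0 = 23
A7: 0.1·260 + 0.9·150 = 161
Highest Hurwicz score = 183 → A1.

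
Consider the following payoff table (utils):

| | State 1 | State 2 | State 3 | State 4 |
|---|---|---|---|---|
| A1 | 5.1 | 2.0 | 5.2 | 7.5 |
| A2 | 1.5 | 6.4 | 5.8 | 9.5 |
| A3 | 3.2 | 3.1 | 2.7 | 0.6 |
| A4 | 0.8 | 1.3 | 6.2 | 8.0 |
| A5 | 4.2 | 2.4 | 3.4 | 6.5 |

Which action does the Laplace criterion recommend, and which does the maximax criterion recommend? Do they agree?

Row averages: A1=4.95, A2=5.8, A3=2.4, A4=4.075, A5=4.125
Highest average = 5.8 → A2.
Row maxima: A1=7.5, A2=9.5, A3=3.2, A4=8.0, A5=6.5
Best best-case = 9.5 → A2.

laplace → A2; maximax → A2 (agree)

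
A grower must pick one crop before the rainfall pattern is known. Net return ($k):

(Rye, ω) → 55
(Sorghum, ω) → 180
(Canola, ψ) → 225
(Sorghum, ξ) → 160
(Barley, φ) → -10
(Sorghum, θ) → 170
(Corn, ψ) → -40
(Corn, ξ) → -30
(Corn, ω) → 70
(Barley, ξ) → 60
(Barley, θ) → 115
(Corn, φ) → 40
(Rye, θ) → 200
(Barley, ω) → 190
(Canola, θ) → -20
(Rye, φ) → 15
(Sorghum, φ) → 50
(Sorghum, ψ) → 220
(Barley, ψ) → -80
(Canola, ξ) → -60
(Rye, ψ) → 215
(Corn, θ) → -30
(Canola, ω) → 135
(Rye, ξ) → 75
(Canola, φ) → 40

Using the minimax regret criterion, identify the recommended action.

Column bests: θ=200, φ=50, ψ=225, ω=190, ξ=160.
Rye regrets: 0, 35, 10, 135, 85 → max 135
Barley regrets: 85, 60, 305, 0, 100 → max 305
Canola regrets: 220, 10, 0, 55, 220 → max 220
Sorghum regrets: 30, 0, 5, 10, 0 → max 30
Corn regrets: 230, 10, 265, 120, 190 → max 265
Smallest max regret = 30 → Sorghum.

Sorghum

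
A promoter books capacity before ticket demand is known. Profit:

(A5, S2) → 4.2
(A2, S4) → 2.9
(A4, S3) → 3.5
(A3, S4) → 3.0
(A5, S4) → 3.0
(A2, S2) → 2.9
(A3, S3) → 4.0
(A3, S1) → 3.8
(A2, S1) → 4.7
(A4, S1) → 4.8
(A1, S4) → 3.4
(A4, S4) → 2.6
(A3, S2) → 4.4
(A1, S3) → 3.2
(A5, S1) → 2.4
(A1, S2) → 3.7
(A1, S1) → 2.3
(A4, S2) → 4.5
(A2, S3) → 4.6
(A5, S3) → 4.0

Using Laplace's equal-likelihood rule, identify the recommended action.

Row averages: A1=3.15, A2=3.775, A3=3.8, A4=3.85, A5=3.4
Highest average = 3.85 → A4.

A4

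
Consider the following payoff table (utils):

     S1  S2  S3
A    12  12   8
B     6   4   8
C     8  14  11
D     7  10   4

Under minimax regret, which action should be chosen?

A

Column bests: S1=12, S2=14, S3=11.
A regrets: 0, 2, 3 → max 3
B regrets: 6, 10, 3 → max 10
C regrets: 4, 0, 0 → max 4
D regrets: 5, 4, 7 → max 7
Smallest max regret = 3 → A.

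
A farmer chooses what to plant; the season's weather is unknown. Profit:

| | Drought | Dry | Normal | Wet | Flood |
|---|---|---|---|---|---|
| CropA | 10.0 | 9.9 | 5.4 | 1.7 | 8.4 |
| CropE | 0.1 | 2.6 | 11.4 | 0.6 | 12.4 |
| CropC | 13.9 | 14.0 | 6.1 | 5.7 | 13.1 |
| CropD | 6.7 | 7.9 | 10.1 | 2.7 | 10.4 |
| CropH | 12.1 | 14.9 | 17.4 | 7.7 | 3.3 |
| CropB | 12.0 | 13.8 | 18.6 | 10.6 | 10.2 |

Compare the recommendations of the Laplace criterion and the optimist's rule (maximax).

Row averages: CropA=7.08, CropE=5.42, CropC=10.56, CropD=7.56, CropH=11.08, CropB=13.04
Highest average = 13.04 → CropB.
Row maxima: CropA=10.0, CropE=12.4, CropC=14.0, CropD=10.4, CropH=17.4, CropB=18.6
Best best-case = 18.6 → CropB.

laplace → CropB; maximax → CropB (agree)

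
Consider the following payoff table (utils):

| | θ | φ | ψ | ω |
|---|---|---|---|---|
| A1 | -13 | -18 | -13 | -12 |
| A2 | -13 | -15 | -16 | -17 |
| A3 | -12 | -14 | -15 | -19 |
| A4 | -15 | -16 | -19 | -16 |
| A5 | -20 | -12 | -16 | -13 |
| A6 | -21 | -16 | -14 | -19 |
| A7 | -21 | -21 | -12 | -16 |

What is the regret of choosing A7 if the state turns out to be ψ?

0

Best payoff under ψ is -12.
Regret = -12 − (-12) = 0.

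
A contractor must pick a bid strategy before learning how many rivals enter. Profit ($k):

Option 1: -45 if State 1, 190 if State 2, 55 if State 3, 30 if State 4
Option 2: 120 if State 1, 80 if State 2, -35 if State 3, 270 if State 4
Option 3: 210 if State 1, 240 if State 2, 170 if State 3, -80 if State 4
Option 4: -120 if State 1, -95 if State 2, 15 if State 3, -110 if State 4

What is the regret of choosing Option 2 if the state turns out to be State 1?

90

Best payoff under State 1 is 210.
Regret = 210 − 120 = 90.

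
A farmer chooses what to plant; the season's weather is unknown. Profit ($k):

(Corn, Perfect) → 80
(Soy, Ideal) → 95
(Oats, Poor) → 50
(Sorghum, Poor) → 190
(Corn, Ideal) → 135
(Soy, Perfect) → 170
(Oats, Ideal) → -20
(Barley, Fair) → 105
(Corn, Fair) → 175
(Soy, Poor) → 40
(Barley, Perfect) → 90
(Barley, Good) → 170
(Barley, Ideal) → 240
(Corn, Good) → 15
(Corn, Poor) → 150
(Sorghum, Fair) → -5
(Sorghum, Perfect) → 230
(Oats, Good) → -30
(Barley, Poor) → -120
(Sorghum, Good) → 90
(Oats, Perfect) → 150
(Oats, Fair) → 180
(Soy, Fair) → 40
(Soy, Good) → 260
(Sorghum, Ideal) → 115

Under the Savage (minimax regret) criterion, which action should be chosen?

Soy

Column bests: Poor=190, Fair=180, Good=260, Ideal=240, Perfect=230.
Corn regrets: 40, 5, 245, 105, 150 → max 245
Barley regrets: 310, 75, 90, 0, 140 → max 310
Sorghum regrets: 0, 185, 170, 125, 0 → max 185
Soy regrets: 150, 140, 0, 145, 60 → max 150
Oats regrets: 140, 0, 290, 260, 80 → max 290
Smallest max regret = 150 → Soy.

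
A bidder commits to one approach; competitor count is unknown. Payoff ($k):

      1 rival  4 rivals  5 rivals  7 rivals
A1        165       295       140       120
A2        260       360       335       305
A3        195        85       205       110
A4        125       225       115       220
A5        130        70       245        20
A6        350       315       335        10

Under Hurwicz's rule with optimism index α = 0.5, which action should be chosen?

A1: 0.5·295 + 0.5·120 = 207.5
A2: 0.5·360 + 0.5·260 = 310
A3: 0.5·205 + 0.5·85 = 145
A4: 0.5·225 + 0.5·115 = 170
A5: 0.5·245 + 0.5·20 = 132.5
A6: 0.5·350 + 0.5·10 = 180
Highest Hurwicz score = 310 → A2.

A2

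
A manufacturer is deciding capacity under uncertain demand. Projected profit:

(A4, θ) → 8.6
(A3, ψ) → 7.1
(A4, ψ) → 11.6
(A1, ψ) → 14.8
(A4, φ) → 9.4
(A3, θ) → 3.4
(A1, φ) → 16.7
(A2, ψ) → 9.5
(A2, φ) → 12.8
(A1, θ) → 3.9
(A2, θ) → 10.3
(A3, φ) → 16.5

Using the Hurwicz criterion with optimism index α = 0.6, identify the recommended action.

A1

A1: 0.6·16.7 + 0.4·3.9 = 11.58
A2: 0.6·12.8 + 0.4·9.5 = 11.48
A3: 0.6·16.5 + 0.4·3.4 = 11.26
A4: 0.6·11.6 + 0.4·8.6 = 10.4
Highest Hurwicz score = 11.58 → A1.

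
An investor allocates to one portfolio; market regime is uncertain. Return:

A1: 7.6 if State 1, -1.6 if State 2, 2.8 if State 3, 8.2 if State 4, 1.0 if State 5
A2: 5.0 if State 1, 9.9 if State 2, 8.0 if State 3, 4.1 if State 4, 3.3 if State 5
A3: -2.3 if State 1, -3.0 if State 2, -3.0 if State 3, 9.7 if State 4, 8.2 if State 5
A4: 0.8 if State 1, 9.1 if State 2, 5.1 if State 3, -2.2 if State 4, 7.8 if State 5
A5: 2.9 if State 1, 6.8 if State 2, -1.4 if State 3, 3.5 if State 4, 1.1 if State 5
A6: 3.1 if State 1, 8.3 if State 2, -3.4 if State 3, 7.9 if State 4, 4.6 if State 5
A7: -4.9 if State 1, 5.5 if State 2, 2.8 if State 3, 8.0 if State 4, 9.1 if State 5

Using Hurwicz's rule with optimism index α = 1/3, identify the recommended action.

A2

A1: 1/3·8.2 + 2/3·(-1.6) = 5/3
A2: 1/3·9.9 + 2/3·3.3 = 5.5
A3: 1/3·9.7 + 2/3·(-3.0) = 37/30
A4: 1/3·9.1 + 2/3·(-2.2) = 47/30
A5: 1/3·6.8 + 2/3·(-1.4) = 4/3
A6: 1/3·8.3 + 2/3·(-3.4) = 0.5
A7: 1/3·9.1 + 2/3·(-4.9) = -7/30
Highest Hurwicz score = 5.5 → A2.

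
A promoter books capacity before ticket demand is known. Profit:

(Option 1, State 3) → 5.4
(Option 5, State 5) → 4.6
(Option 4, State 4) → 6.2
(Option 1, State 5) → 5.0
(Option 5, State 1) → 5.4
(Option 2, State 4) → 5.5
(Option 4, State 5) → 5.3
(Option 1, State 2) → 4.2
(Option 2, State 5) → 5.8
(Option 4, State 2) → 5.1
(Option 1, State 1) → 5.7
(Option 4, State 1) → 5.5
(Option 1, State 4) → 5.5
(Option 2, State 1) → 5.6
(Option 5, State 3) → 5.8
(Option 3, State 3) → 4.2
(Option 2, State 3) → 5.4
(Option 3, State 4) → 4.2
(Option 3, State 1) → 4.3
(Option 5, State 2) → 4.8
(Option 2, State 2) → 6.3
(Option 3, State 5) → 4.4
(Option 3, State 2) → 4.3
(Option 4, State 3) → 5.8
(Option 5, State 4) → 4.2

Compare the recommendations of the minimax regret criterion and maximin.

Column bests: State 1=5.7, State 2=6.3, State 3=5.8, State 4=6.2, State 5=5.8.
Option 1 regrets: 0.0, 2.1, 0.4, 0.7, 0.8 → max 2.1
Option 2 regrets: 0.1, 0.0, 0.4, 0.7, 0.0 → max 0.7
Option 3 regrets: 1.4, 2.0, 1.6, 2.0, 1.4 → max 2.0
Option 4 regrets: 0.2, 1.2, 0.0, 0.0, 0.5 → max 1.2
Option 5 regrets: 0.3, 1.5, 0.0, 2.0, 1.2 → max 2.0
Smallest max regret = 0.7 → Option 2.
Row minima: Option 1=4.2, Option 2=5.4, Option 3=4.2, Option 4=5.1, Option 5=4.2
Best worst-case = 5.4 → Option 2.

minimax regret → Option 2; maximin → Option 2 (agree)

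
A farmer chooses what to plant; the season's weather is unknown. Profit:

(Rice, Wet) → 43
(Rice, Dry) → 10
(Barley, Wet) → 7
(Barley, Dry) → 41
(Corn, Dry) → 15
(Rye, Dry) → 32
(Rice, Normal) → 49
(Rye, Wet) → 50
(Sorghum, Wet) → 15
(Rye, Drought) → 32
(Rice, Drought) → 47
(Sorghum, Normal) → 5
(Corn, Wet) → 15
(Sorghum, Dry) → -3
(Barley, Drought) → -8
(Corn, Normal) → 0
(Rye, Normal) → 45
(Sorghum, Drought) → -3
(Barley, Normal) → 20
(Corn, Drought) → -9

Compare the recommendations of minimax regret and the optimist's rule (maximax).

Column bests: Drought=47, Dry=41, Normal=49, Wet=50.
Corn regrets: 56, 26, 49, 35 → max 56
Barley regrets: 55, 0, 29, 43 → max 55
Rice regrets: 0, 31, 0, 7 → max 31
Sorghum regrets: 50, 44, 44, 35 → max 50
Rye regrets: 15, 9, 4, 0 → max 15
Smallest max regret = 15 → Rye.
Row maxima: Corn=15, Barley=41, Rice=49, Sorghum=15, Rye=50
Best best-case = 50 → Rye.

minimax regret → Rye; maximax → Rye (agree)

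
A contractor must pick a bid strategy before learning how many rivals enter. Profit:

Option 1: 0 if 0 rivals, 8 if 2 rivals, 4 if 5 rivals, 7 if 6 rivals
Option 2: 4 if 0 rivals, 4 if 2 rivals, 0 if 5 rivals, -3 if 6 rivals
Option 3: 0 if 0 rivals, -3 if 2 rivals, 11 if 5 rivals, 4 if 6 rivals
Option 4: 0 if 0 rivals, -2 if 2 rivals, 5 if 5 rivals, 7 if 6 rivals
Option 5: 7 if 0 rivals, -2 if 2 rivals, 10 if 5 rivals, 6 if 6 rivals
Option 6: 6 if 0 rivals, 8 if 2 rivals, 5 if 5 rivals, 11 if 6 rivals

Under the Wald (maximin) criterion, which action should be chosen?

Row minima: Option 1=0, Option 2=-3, Option 3=-3, Option 4=-2, Option 5=-2, Option 6=5
Best worst-case = 5 → Option 6.

Option 6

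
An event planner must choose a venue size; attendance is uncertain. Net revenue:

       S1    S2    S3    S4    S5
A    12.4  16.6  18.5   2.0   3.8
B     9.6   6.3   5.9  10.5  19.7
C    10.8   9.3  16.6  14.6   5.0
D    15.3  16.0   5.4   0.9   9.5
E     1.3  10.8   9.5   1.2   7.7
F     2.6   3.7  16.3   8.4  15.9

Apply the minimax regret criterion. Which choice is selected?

Column bests: S1=15.3, S2=16.6, S3=18.5, S4=14.6, S5=19.7.
A regrets: 2.9, 0.0, 0.0, 12.6, 15.9 → max 15.9
B regrets: 5.7, 10.3, 12.6, 4.1, 0.0 → max 12.6
C regrets: 4.5, 7.3, 1.9, 0.0, 14.7 → max 14.7
D regrets: 0.0, 0.6, 13.1, 13.7, 10.2 → max 13.7
E regrets: 14.0, 5.8, 9.0, 13.4, 12.0 → max 14.0
F regrets: 12.7, 12.9, 2.2, 6.2, 3.8 → max 12.9
Smallest max regret = 12.6 → B.

B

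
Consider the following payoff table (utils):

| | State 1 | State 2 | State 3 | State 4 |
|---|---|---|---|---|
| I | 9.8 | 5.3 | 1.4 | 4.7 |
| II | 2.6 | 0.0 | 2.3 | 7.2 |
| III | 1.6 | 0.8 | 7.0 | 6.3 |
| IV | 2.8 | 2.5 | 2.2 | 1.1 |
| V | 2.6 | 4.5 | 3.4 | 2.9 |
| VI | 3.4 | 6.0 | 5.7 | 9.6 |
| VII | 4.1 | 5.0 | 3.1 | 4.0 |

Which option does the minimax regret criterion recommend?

Column bests: State 1=9.8, State 2=6.0, State 3=7.0, State 4=9.6.
I regrets: 0.0, 0.7, 5.6, 4.9 → max 5.6
II regrets: 7.2, 6.0, 4.7, 2.4 → max 7.2
III regrets: 8.2, 5.2, 0.0, 3.3 → max 8.2
IV regrets: 7.0, 3.5, 4.8, 8.5 → max 8.5
V regrets: 7.2, 1.5, 3.6, 6.7 → max 7.2
VI regrets: 6.4, 0.0, 1.3, 0.0 → max 6.4
VII regrets: 5.7, 1.0, 3.9, 5.6 → max 5.7
Smallest max regret = 5.6 → I.

I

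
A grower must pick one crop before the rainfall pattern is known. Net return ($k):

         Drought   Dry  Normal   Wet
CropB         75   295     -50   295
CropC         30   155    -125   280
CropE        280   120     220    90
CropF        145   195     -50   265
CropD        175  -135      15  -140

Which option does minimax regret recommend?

CropE

Column bests: Drought=280, Dry=295, Normal=220, Wet=295.
CropB regrets: 205, 0, 270, 0 → max 270
CropC regrets: 250, 140, 345, 15 → max 345
CropE regrets: 0, 175, 0, 205 → max 205
CropF regrets: 135, 100, 270, 30 → max 270
CropD regrets: 105, 430, 205, 435 → max 435
Smallest max regret = 205 → CropE.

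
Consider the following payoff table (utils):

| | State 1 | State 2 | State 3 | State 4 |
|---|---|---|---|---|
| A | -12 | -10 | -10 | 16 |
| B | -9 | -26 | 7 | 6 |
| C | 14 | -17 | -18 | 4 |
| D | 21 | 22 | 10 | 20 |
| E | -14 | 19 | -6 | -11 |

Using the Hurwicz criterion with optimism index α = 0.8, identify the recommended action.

A: 0.8·16 + 0.2·(-12) = 10.4
B: 0.8·7 + 0.2·(-26) = 0.4
C: 0.8·14 + 0.2·(-18) = 7.6
D: 0.8·22 + 0.2·10 = 19.6
E: 0.8·19 + 0.2·(-14) = 12.4
Highest Hurwicz score = 19.6 → D.

D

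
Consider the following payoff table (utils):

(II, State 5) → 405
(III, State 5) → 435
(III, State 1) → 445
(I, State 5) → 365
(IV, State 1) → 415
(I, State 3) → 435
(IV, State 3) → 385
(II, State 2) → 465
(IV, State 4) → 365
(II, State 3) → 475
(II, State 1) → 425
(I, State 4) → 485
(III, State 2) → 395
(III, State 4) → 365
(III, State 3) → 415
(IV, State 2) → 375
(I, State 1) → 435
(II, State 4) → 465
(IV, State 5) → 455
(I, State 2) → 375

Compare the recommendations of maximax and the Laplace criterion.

maximax → I; laplace → II (disagree)

Row maxima: I=485, II=475, III=445, IV=455
Best best-case = 485 → I.
Row averages: I=419, II=447, III=411, IV=399
Highest average = 447 → II.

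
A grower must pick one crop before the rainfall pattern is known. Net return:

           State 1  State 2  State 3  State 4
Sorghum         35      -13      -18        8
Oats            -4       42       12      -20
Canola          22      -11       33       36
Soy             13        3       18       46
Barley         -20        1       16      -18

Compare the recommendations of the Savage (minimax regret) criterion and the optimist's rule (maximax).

Column bests: State 1=35, State 2=42, State 3=33, State 4=46.
Sorghum regrets: 0, 55, 51, 38 → max 55
Oats regrets: 39, 0, 21, 66 → max 66
Canola regrets: 13, 53, 0, 10 → max 53
Soy regrets: 22, 39, 15, 0 → max 39
Barley regrets: 55, 41, 17, 64 → max 64
Smallest max regret = 39 → Soy.
Row maxima: Sorghum=35, Oats=42, Canola=36, Soy=46, Barley=16
Best best-case = 46 → Soy.

minimax regret → Soy; maximax → Soy (agree)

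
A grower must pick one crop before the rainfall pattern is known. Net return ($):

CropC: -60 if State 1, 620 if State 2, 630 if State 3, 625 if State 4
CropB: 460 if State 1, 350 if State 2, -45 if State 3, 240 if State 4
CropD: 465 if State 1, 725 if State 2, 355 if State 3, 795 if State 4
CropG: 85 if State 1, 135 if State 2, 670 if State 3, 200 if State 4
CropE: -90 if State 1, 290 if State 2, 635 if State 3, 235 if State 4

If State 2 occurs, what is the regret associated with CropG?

Best payoff under State 2 is 725.
Regret = 725 − 135 = 590.

590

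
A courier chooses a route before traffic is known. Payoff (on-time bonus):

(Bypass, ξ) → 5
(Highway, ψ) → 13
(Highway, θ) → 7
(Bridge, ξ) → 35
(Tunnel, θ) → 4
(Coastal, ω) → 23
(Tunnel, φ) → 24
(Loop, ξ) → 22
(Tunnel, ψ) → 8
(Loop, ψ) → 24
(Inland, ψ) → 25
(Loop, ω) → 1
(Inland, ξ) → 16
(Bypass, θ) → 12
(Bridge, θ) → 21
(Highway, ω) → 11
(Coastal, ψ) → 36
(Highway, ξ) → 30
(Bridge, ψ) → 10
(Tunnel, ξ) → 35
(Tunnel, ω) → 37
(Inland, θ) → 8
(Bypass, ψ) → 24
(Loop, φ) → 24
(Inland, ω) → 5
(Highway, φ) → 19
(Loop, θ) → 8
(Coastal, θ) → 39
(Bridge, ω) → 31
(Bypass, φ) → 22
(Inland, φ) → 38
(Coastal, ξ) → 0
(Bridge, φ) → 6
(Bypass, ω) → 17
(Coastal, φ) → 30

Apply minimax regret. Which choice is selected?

Column bests: θ=39, φ=38, ψ=36, ω=37, ξ=35.
Coastal regrets: 0, 8, 0, 14, 35 → max 35
Tunnel regrets: 35, 14, 28, 0, 0 → max 35
Loop regrets: 31, 14, 12, 36, 13 → max 36
Highway regrets: 32, 19, 23, 26, 5 → max 32
Inland regrets: 31, 0, 11, 32, 19 → max 32
Bypass regrets: 27, 16, 12, 20, 30 → max 30
Bridge regrets: 18, 32, 26, 6, 0 → max 32
Smallest max regret = 30 → Bypass.

Bypass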